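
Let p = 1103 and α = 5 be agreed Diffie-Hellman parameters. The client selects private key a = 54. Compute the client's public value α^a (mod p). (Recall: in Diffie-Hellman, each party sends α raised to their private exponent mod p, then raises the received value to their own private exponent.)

693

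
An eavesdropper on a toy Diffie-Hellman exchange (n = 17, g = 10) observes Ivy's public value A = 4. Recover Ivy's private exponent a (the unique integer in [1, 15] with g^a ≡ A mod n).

Try successive powers of 10 modulo 17:
10^1 ≡ 10
10^2 ≡ 15
10^3 ≡ 14
10^4 ≡ 4
Found: a = 4.

4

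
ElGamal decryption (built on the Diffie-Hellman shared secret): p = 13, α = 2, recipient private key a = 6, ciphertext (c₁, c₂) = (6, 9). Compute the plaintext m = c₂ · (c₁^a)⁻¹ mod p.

4

Shared mask s = c₁^a mod p = 6^6 mod 13.
6^1 ≡ 6 (mod 13)
6^2 = (6^1)^2 ≡ 6^2 = 36 ≡ 10 (mod 13)
6^4 = (6^2)^2 ≡ 10^2 = 100 ≡ 9 (mod 13)
6^6 = 6^4 · 6^2 ≡ 9 · 10 ≡ 12 (mod 13).
So s = 12; s⁻¹ ≡ 12 (mod 13).
m = c₂ · s⁻¹ mod 13 = 9 · 12 mod 13 = 4.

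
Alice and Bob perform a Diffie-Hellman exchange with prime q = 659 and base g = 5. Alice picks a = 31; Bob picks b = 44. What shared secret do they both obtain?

Alice sends A = g^a mod q = 5^31 mod 659.
5^1 ≡ 5 (mod 659)
5^2 = (5^1)^2 ≡ 5^2 = 25 ≡ 25 (mod 659)
5^4 = (5^2)^2 ≡ 25^2 = 625 ≡ 625 (mod 659)
5^8 = (5^4)^2 ≡ 625^2 = 390625 ≡ 497 (mod 659)
5^16 = (5^8)^2 ≡ 497^2 = 247009 ≡ 543 (mod 659)
5^31 = 5^16 · 5^8 · 5^4 · 5^2 · 5^1 ≡ 543 · 497 · 625 · 25 · 5 ≡ 187 (mod 659).
So A = 187. Bob then computes K = A^b mod q = 187^44 mod 659.
187^1 ≡ 187 (mod 659)
187^2 = (187^1)^2 ≡ 187^2 = 34969 ≡ 42 (mod 659)
187^4 = (187^2)^2 ≡ 42^2 = 1764 ≡ 446 (mod 659)
187^8 = (187^4)^2 ≡ 446^2 = 198916 ≡ 557 (mod 659)
187^16 = (187^8)^2 ≡ 557^2 = 310249 ≡ 519 (mod 659)
187^32 = (187^16)^2 ≡ 519^2 = 269361 ≡ 489 (mod 659)
187^44 = 187^32 · 187^8 · 187^4 ≡ 489 · 557 · 446 ≡ 275 (mod 659).

275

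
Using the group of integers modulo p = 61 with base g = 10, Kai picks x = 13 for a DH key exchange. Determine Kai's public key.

31

Public value = 10^13 mod 61.
10^1 ≡ 10 (mod 61)
10^2 = (10^1)^2 ≡ 10^2 = 100 ≡ 39 (mod 61)
10^4 = (10^2)^2 ≡ 39^2 = 1521 ≡ 57 (mod 61)
10^8 = (10^4)^2 ≡ 57^2 = 3249 ≡ 16 (mod 61)
10^13 = 10^8 · 10^4 · 10^1 ≡ 16 · 57 · 10 ≡ 31 (mod 61).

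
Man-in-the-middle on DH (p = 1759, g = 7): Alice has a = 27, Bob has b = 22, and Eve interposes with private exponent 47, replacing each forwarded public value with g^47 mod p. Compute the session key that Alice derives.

Alice receives Eve's public value M = 7^47 mod 1759 instead of the honest one.
7^1 ≡ 7 (mod 1759)
7^2 = (7^1)^2 ≡ 7^2 = 49 ≡ 49 (mod 1759)
7^4 = (7^2)^2 ≡ 49^2 = 2401 ≡ 642 (mod 1759)
7^8 = (7^4)^2 ≡ 642^2 = 412164 ≡ 558 (mod 1759)
7^16 = (7^8)^2 ≡ 558^2 = 311364 ≡ 21 (mod 1759)
7^32 = (7^16)^2 ≡ 21^2 = 441 ≡ 441 (mod 1759)
7^47 = 7^32 · 7^8 · 7^4 · 7^2 · 7^1 ≡ 441 · 558 · 642 · 49 · 7 ≡ 1323 (mod 1759).
So M = 1323. Alice computes K = M^27 mod 1759.
1323^1 ≡ 1323 (mod 1759)
1323^2 = (1323^1)^2 ≡ 1323^2 = 1750329 ≡ 124 (mod 1759)
1323^4 = (1323^2)^2 ≡ 124^2 = 15376 ≡ 1304 (mod 1759)
1323^8 = (1323^4)^2 ≡ 1304^2 = 1700416 ≡ 1222 (mod 1759)
1323^16 = (1323^8)^2 ≡ 1222^2 = 1493284 ≡ 1652 (mod 1759)
1323^27 = 1323^16 · 1323^8 · 1323^2 · 1323^1 ≡ 1652 · 1222 · 124 · 1323 ≡ 984 (mod 1759).

984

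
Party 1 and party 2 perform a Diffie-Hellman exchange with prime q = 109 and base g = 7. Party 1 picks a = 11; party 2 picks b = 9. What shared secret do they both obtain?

Party 2 sends B = g^b mod q = 7^9 mod 109.
7^1 ≡ 7 (mod 109)
7^2 = (7^1)^2 ≡ 7^2 = 49 ≡ 49 (mod 109)
7^4 = (7^2)^2 ≡ 49^2 = 2401 ≡ 3 (mod 109)
7^8 = (7^4)^2 ≡ 3^2 = 9 ≡ 9 (mod 109)
7^9 = 7^8 · 7^1 ≡ 9 · 7 ≡ 63 (mod 109).
So B = 63. Party 1 then computes K = B^a mod q = 63^11 mod 109.
63^1 ≡ 63 (mod 109)
63^2 = (63^1)^2 ≡ 63^2 = 3969 ≡ 45 (mod 109)
63^4 = (63^2)^2 ≡ 45^2 = 2025 ≡ 63 (mod 109)
63^8 = (63^4)^2 ≡ 63^2 = 3969 ≡ 45 (mod 109)
63^11 = 63^8 · 63^2 · 63^1 ≡ 45 · 45 · 63 ≡ 45 (mod 109).

45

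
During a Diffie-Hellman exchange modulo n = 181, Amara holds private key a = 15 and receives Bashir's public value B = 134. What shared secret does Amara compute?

174

Shared key K = 134^15 mod 181.
134^1 ≡ 134 (mod 181)
134^2 = (134^1)^2 ≡ 134^2 = 17956 ≡ 37 (mod 181)
134^4 = (134^2)^2 ≡ 37^2 = 1369 ≡ 102 (mod 181)
134^8 = (134^4)^2 ≡ 102^2 = 10404 ≡ 87 (mod 181)
134^15 = 134^8 · 134^4 · 134^2 · 134^1 ≡ 87 · 102 · 37 · 134 ≡ 174 (mod 181).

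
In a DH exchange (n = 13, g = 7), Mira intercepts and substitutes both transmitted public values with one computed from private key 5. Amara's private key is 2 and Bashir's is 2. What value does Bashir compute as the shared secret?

Bashir receives Mira's public value M = 7^5 mod 13 instead of the honest one.
7^1 ≡ 7 (mod 13)
7^2 = (7^1)^2 ≡ 7^2 = 49 ≡ 10 (mod 13)
7^4 = (7^2)^2 ≡ 10^2 = 100 ≡ 9 (mod 13)
7^5 = 7^4 · 7^1 ≡ 9 · 7 ≡ 11 (mod 13).
So M = 11. Bashir computes K = M^2 mod 13.
11^1 ≡ 11 (mod 13)
11^2 = (11^1)^2 ≡ 11^2 = 121 ≡ 4 (mod 13)

4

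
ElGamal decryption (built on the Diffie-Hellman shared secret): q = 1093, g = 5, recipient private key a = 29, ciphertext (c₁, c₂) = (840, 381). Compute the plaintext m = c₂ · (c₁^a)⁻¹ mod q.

477

Shared mask s = c₁^a mod q = 840^29 mod 1093.
840^1 ≡ 840 (mod 1093)
840^2 = (840^1)^2 ≡ 840^2 = 705600 ≡ 615 (mod 1093)
840^4 = (840^2)^2 ≡ 615^2 = 378225 ≡ 47 (mod 1093)
840^8 = (840^4)^2 ≡ 47^2 = 2209 ≡ 23 (mod 1093)
840^16 = (840^8)^2 ≡ 23^2 = 529 ≡ 529 (mod 1093)
840^29 = 840^16 · 840^8 · 840^4 · 840^1 ≡ 529 · 23 · 47 · 840 ≡ 427 (mod 1093).
So s = 427; s⁻¹ ≡ 750 (mod 1093).
m = c₂ · s⁻¹ mod 1093 = 381 · 750 mod 1093 = 477.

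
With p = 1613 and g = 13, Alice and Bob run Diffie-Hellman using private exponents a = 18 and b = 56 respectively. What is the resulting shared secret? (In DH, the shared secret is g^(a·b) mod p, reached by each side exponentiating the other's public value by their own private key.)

Alice sends A = g^a mod p = 13^18 mod 1613.
13^1 ≡ 13 (mod 1613)
13^2 = (13^1)^2 ≡ 13^2 = 169 ≡ 169 (mod 1613)
13^4 = (13^2)^2 ≡ 169^2 = 28561 ≡ 1140 (mod 1613)
13^8 = (13^4)^2 ≡ 1140^2 = 1299600 ≡ 1135 (mod 1613)
13^16 = (13^8)^2 ≡ 1135^2 = 1288225 ≡ 1051 (mod 1613)
13^18 = 13^16 · 13^2 ≡ 1051 · 169 ≡ 189 (mod 1613).
So A = 189. Bob then computes K = A^b mod p = 189^56 mod 1613.
189^1 ≡ 189 (mod 1613)
189^2 = (189^1)^2 ≡ 189^2 = 35721 ≡ 235 (mod 1613)
189^4 = (189^2)^2 ≡ 235^2 = 55225 ≡ 383 (mod 1613)
189^8 = (189^4)^2 ≡ 383^2 = 146689 ≡ 1519 (mod 1613)
189^16 = (189^8)^2 ≡ 1519^2 = 2307361 ≡ 771 (mod 1613)
189^32 = (189^16)^2 ≡ 771^2 = 594441 ≡ 857 (mod 1613)
189^56 = 189^32 · 189^16 · 189^8 ≡ 857 · 771 · 1519 ≡ 1573 (mod 1613).

1573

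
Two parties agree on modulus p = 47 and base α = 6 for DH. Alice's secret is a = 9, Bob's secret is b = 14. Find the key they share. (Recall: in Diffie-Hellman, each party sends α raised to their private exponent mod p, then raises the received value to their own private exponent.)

Bob sends B = α^b mod p = 6^14 mod 47.
6^1 ≡ 6 (mod 47)
6^2 = (6^1)^2 ≡ 6^2 = 36 ≡ 36 (mod 47)
6^4 = (6^2)^2 ≡ 36^2 = 1296 ≡ 27 (mod 47)
6^8 = (6^4)^2 ≡ 27^2 = 729 ≡ 24 (mod 47)
6^14 = 6^8 · 6^4 · 6^2 ≡ 24 · 27 · 36 ≡ 16 (mod 47).
So B = 16. Alice then computes K = B^a mod p = 16^9 mod 47.
16^1 ≡ 16 (mod 47)
16^2 = (16^1)^2 ≡ 16^2 = 256 ≡ 21 (mod 47)
16^4 = (16^2)^2 ≡ 21^2 = 441 ≡ 18 (mod 47)
16^8 = (16^4)^2 ≡ 18^2 = 324 ≡ 42 (mod 47)
16^9 = 16^8 · 16^1 ≡ 42 · 16 ≡ 14 (mod 47).

14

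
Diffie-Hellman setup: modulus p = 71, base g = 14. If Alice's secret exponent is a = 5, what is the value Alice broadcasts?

70

Public value = 14^5 (mod 71).
14^1 ≡ 14 (mod 71)
14^2 = (14^1)^2 ≡ 14^2 = 196 ≡ 54 (mod 71)
14^4 = (14^2)^2 ≡ 54^2 = 2916 ≡ 5 (mod 71)
14^5 = 14^4 · 14^1 ≡ 5 · 14 ≡ 70 (mod 71).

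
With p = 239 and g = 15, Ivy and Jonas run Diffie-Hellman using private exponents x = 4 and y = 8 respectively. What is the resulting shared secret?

Ivy sends A = g^x mod p = 15^4 mod 239.
15^1 ≡ 15 (mod 239)
15^2 = (15^1)^2 ≡ 15^2 = 225 ≡ 225 (mod 239)
15^4 = (15^2)^2 ≡ 225^2 = 50625 ≡ 196 (mod 239)
So A = 196. Jonas then computes K = A^y mod p = 196^8 mod 239.
196^1 ≡ 196 (mod 239)
196^2 = (196^1)^2 ≡ 196^2 = 38416 ≡ 176 (mod 239)
196^4 = (196^2)^2 ≡ 176^2 = 30976 ≡ 145 (mod 239)
196^8 = (196^4)^2 ≡ 145^2 = 21025 ≡ 232 (mod 239)

232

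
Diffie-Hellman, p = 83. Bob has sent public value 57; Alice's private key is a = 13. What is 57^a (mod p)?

43

Shared key K = 57^13 mod 83.
57^1 ≡ 57 (mod 83)
57^2 = (57^1)^2 ≡ 57^2 = 3249 ≡ 12 (mod 83)
57^4 = (57^2)^2 ≡ 12^2 = 144 ≡ 61 (mod 83)
57^8 = (57^4)^2 ≡ 61^2 = 3721 ≡ 69 (mod 83)
57^13 = 57^8 · 57^4 · 57^1 ≡ 69 · 61 · 57 ≡ 43 (mod 83).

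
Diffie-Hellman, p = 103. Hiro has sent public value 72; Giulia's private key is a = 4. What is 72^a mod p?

Shared key K = 72^4 mod 103.
72^1 ≡ 72 (mod 103)
72^2 = (72^1)^2 ≡ 72^2 = 5184 ≡ 34 (mod 103)
72^4 = (72^2)^2 ≡ 34^2 = 1156 ≡ 23 (mod 103)

23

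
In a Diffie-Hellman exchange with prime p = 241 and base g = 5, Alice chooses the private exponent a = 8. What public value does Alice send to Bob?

Public value = 5^8 (mod 241).
5^1 ≡ 5 (mod 241)
5^2 = (5^1)^2 ≡ 5^2 = 25 ≡ 25 (mod 241)
5^4 = (5^2)^2 ≡ 25^2 = 625 ≡ 143 (mod 241)
5^8 = (5^4)^2 ≡ 143^2 = 20449 ≡ 205 (mod 241)

205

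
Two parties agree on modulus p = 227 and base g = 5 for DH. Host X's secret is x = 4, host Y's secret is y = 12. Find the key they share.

132

Host X sends A = g^x mod p = 5^4 mod 227.
5^1 ≡ 5 (mod 227)
5^2 = (5^1)^2 ≡ 5^2 = 25 ≡ 25 (mod 227)
5^4 = (5^2)^2 ≡ 25^2 = 625 ≡ 171 (mod 227)
So A = 171. Host Y then computes K = A^y mod p = 171^12 mod 227.
171^1 ≡ 171 (mod 227)
171^2 = (171^1)^2 ≡ 171^2 = 29241 ≡ 185 (mod 227)
171^4 = (171^2)^2 ≡ 185^2 = 34225 ≡ 175 (mod 227)
171^8 = (171^4)^2 ≡ 175^2 = 30625 ≡ 207 (mod 227)
171^12 = 171^8 · 171^4 ≡ 207 · 175 ≡ 132 (mod 227).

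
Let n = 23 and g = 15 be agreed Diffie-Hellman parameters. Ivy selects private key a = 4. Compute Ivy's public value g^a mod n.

Public value = 15^4 mod 23.
15^1 ≡ 15 (mod 23)
15^2 = (15^1)^2 ≡ 15^2 = 225 ≡ 18 (mod 23)
15^4 = (15^2)^2 ≡ 18^2 = 324 ≡ 2 (mod 23)

2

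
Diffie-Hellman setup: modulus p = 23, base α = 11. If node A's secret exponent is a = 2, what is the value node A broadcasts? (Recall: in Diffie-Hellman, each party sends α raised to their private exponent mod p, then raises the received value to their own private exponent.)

Public value = 11^2 mod 23.
11^1 ≡ 11 (mod 23)
11^2 = (11^1)^2 ≡ 11^2 = 121 ≡ 6 (mod 23)

6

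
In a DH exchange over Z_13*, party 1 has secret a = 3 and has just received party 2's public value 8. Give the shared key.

5

Shared key K = 8^3 mod 13.
8^1 ≡ 8 (mod 13)
8^2 = (8^1)^2 ≡ 8^2 = 64 ≡ 12 (mod 13)
8^3 = 8^2 · 8^1 ≡ 12 · 8 ≡ 5 (mod 13).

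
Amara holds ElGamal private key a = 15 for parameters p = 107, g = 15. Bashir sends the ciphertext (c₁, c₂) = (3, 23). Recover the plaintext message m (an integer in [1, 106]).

12

Shared mask s = c₁^a mod p = 3^15 mod 107.
3^1 ≡ 3 (mod 107)
3^2 = (3^1)^2 ≡ 3^2 = 9 ≡ 9 (mod 107)
3^4 = (3^2)^2 ≡ 9^2 = 81 ≡ 81 (mod 107)
3^8 = (3^4)^2 ≡ 81^2 = 6561 ≡ 34 (mod 107)
3^15 = 3^8 · 3^4 · 3^2 · 3^1 ≡ 34 · 81 · 9 · 3 ≡ 100 (mod 107).
So s = 100; s⁻¹ ≡ 61 (mod 107).
m = c₂ · s⁻¹ mod 107 = 23 · 61 mod 107 = 12.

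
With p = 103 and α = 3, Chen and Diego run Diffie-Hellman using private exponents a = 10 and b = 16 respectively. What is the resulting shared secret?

79

Diego sends B = α^b mod p = 3^16 mod 103.
3^1 ≡ 3 (mod 103)
3^2 = (3^1)^2 ≡ 3^2 = 9 ≡ 9 (mod 103)
3^4 = (3^2)^2 ≡ 9^2 = 81 ≡ 81 (mod 103)
3^8 = (3^4)^2 ≡ 81^2 = 6561 ≡ 72 (mod 103)
3^16 = (3^8)^2 ≡ 72^2 = 5184 ≡ 34 (mod 103)
So B = 34. Chen then computes K = B^a mod p = 34^10 mod 103.
34^1 ≡ 34 (mod 103)
34^2 = (34^1)^2 ≡ 34^2 = 1156 ≡ 23 (mod 103)
34^4 = (34^2)^2 ≡ 23^2 = 529 ≡ 14 (mod 103)
34^8 = (34^4)^2 ≡ 14^2 = 196 ≡ 93 (mod 103)
34^10 = 34^8 · 34^2 ≡ 93 · 23 ≡ 79 (mod 103).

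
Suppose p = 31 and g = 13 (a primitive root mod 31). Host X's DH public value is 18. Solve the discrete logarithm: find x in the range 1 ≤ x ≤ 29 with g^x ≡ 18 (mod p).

Try successive powers of 13 modulo 31:
13^1 ≡ 13
13^2 ≡ 14
13^3 ≡ 27
13^4 ≡ 10
13^5 ≡ 6
13^6 ≡ 16
13^7 ≡ 22
13^8 ≡ 7
13^9 ≡ 29
13^10 ≡ 5
13^11 ≡ 3
13^12 ≡ 8
13^13 ≡ 11
13^14 ≡ 19
13^15 ≡ 30
13^16 ≡ 18
Found: x = 16.

16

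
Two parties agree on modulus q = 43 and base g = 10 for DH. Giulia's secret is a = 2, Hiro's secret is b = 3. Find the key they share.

35

Hiro sends B = g^b mod q = 10^3 mod 43.
10^1 ≡ 10 (mod 43)
10^2 = (10^1)^2 ≡ 10^2 = 100 ≡ 14 (mod 43)
10^3 = 10^2 · 10^1 ≡ 14 · 10 ≡ 11 (mod 43).
So B = 11. Giulia then computes K = B^a mod q = 11^2 mod 43.
11^1 ≡ 11 (mod 43)
11^2 = (11^1)^2 ≡ 11^2 = 121 ≡ 35 (mod 43)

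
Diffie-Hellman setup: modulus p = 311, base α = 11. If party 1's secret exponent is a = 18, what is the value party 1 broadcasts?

Public value = 11^18 mod 311.
11^1 ≡ 11 (mod 311)
11^2 = (11^1)^2 ≡ 11^2 = 121 ≡ 121 (mod 311)
11^4 = (11^2)^2 ≡ 121^2 = 14641 ≡ 24 (mod 311)
11^8 = (11^4)^2 ≡ 24^2 = 576 ≡ 265 (mod 311)
11^16 = (11^8)^2 ≡ 265^2 = 70225 ≡ 250 (mod 311)
11^18 = 11^16 · 11^2 ≡ 250 · 121 ≡ 83 (mod 311).

83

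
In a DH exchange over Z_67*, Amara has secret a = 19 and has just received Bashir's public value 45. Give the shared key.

27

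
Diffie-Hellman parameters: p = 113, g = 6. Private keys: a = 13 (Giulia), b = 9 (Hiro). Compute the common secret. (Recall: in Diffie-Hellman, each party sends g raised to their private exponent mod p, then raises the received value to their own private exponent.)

92

Hiro sends B = g^b mod p = 6^9 mod 113.
6^1 ≡ 6 (mod 113)
6^2 = (6^1)^2 ≡ 6^2 = 36 ≡ 36 (mod 113)
6^4 = (6^2)^2 ≡ 36^2 = 1296 ≡ 53 (mod 113)
6^8 = (6^4)^2 ≡ 53^2 = 2809 ≡ 97 (mod 113)
6^9 = 6^8 · 6^1 ≡ 97 · 6 ≡ 17 (mod 113).
So B = 17. Giulia then computes K = B^a mod p = 17^13 mod 113.
17^1 ≡ 17 (mod 113)
17^2 = (17^1)^2 ≡ 17^2 = 289 ≡ 63 (mod 113)
17^4 = (17^2)^2 ≡ 63^2 = 3969 ≡ 14 (mod 113)
17^8 = (17^4)^2 ≡ 14^2 = 196 ≡ 83 (mod 113)
17^13 = 17^8 · 17^4 · 17^1 ≡ 83 · 14 · 17 ≡ 92 (mod 113).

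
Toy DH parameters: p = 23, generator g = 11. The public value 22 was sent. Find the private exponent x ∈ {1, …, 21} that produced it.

Try successive powers of 11 modulo 23:
11^1 ≡ 11
11^2 ≡ 6
11^3 ≡ 20
11^4 ≡ 13
11^5 ≡ 5
11^6 ≡ 9
11^7 ≡ 7
11^8 ≡ 8
11^9 ≡ 19
11^10 ≡ 2
11^11 ≡ 22
Found: x = 11.

11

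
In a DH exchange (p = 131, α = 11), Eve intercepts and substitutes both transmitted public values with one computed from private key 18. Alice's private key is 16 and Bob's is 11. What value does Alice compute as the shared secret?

125

Alice receives Eve's public value M = 11^18 mod 131 instead of the honest one.
11^1 ≡ 11 (mod 131)
11^2 = (11^1)^2 ≡ 11^2 = 121 ≡ 121 (mod 131)
11^4 = (11^2)^2 ≡ 121^2 = 14641 ≡ 100 (mod 131)
11^8 = (11^4)^2 ≡ 100^2 = 10000 ≡ 44 (mod 131)
11^16 = (11^8)^2 ≡ 44^2 = 1936 ≡ 102 (mod 131)
11^18 = 11^16 · 11^2 ≡ 102 · 121 ≡ 28 (mod 131).
So M = 28. Alice computes K = M^16 mod 131.
28^1 ≡ 28 (mod 131)
28^2 = (28^1)^2 ≡ 28^2 = 784 ≡ 129 (mod 131)
28^4 = (28^2)^2 ≡ 129^2 = 16641 ≡ 4 (mod 131)
28^8 = (28^4)^2 ≡ 4^2 = 16 ≡ 16 (mod 131)
28^16 = (28^8)^2 ≡ 16^2 = 256 ≡ 125 (mod 131)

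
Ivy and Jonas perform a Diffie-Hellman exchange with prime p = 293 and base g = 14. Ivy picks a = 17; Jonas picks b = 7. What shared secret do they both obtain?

Jonas sends B = g^b mod p = 14^7 mod 293.
14^1 ≡ 14 (mod 293)
14^2 = (14^1)^2 ≡ 14^2 = 196 ≡ 196 (mod 293)
14^4 = (14^2)^2 ≡ 196^2 = 38416 ≡ 33 (mod 293)
14^7 = 14^4 · 14^2 · 14^1 ≡ 33 · 196 · 14 ≡ 15 (mod 293).
So B = 15. Ivy then computes K = B^a mod p = 15^17 mod 293.
15^1 ≡ 15 (mod 293)
15^2 = (15^1)^2 ≡ 15^2 = 225 ≡ 225 (mod 293)
15^4 = (15^2)^2 ≡ 225^2 = 50625 ≡ 229 (mod 293)
15^8 = (15^4)^2 ≡ 229^2 = 52441 ≡ 287 (mod 293)
15^16 = (15^8)^2 ≡ 287^2 = 82369 ≡ 36 (mod 293)
15^17 = 15^16 · 15^1 ≡ 36 · 15 ≡ 247 (mod 293).

247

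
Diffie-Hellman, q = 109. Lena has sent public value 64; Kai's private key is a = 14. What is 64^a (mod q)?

63

Shared key K = 64^14 mod 109.
64^1 ≡ 64 (mod 109)
64^2 = (64^1)^2 ≡ 64^2 = 4096 ≡ 63 (mod 109)
64^4 = (64^2)^2 ≡ 63^2 = 3969 ≡ 45 (mod 109)
64^8 = (64^4)^2 ≡ 45^2 = 2025 ≡ 63 (mod 109)
64^14 = 64^8 · 64^4 · 64^2 ≡ 63 · 45 · 63 ≡ 63 (mod 109).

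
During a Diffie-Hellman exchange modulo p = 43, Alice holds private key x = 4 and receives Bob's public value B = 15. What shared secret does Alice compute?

Shared key K = 15^4 mod 43.
15^1 ≡ 15 (mod 43)
15^2 = (15^1)^2 ≡ 15^2 = 225 ≡ 10 (mod 43)
15^4 = (15^2)^2 ≡ 10^2 = 100 ≡ 14 (mod 43)

14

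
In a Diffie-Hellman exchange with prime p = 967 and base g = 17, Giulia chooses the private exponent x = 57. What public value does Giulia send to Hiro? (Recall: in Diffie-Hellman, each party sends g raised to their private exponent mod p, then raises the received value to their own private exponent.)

735

Public value = 17^57 mod 967.
17^1 ≡ 17 (mod 967)
17^2 = (17^1)^2 ≡ 17^2 = 289 ≡ 289 (mod 967)
17^4 = (17^2)^2 ≡ 289^2 = 83521 ≡ 359 (mod 967)
17^8 = (17^4)^2 ≡ 359^2 = 128881 ≡ 270 (mod 967)
17^16 = (17^8)^2 ≡ 270^2 = 72900 ≡ 375 (mod 967)
17^32 = (17^16)^2 ≡ 375^2 = 140625 ≡ 410 (mod 967)
17^57 = 17^32 · 17^16 · 17^8 · 17^1 ≡ 410 · 375 · 270 · 17 ≡ 735 (mod 967).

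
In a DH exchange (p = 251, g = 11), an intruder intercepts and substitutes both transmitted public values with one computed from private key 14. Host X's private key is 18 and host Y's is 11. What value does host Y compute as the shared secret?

Host Y receives an intruder's public value M = 11^14 mod 251 instead of the honest one.
11^1 ≡ 11 (mod 251)
11^2 = (11^1)^2 ≡ 11^2 = 121 ≡ 121 (mod 251)
11^4 = (11^2)^2 ≡ 121^2 = 14641 ≡ 83 (mod 251)
11^8 = (11^4)^2 ≡ 83^2 = 6889 ≡ 112 (mod 251)
11^14 = 11^8 · 11^4 · 11^2 ≡ 112 · 83 · 121 ≡ 85 (mod 251).
So M = 85. Host Y computes K = M^11 mod 251.
85^1 ≡ 85 (mod 251)
85^2 = (85^1)^2 ≡ 85^2 = 7225 ≡ 197 (mod 251)
85^4 = (85^2)^2 ≡ 197^2 = 38809 ≡ 155 (mod 251)
85^8 = (85^4)^2 ≡ 155^2 = 24025 ≡ 180 (mod 251)
85^11 = 85^8 · 85^2 · 85^1 ≡ 180 · 197 · 85 ≡ 92 (mod 251).

92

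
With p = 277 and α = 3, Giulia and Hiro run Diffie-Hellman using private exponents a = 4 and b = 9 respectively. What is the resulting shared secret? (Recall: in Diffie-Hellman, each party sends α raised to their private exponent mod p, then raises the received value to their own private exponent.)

164

Hiro sends B = α^b mod p = 3^9 mod 277.
3^1 ≡ 3 (mod 277)
3^2 = (3^1)^2 ≡ 3^2 = 9 ≡ 9 (mod 277)
3^4 = (3^2)^2 ≡ 9^2 = 81 ≡ 81 (mod 277)
3^8 = (3^4)^2 ≡ 81^2 = 6561 ≡ 190 (mod 277)
3^9 = 3^8 · 3^1 ≡ 190 · 3 ≡ 16 (mod 277).
So B = 16. Giulia then computes K = B^a mod p = 16^4 mod 277.
16^1 ≡ 16 (mod 277)
16^2 = (16^1)^2 ≡ 16^2 = 256 ≡ 256 (mod 277)
16^4 = (16^2)^2 ≡ 256^2 = 65536 ≡ 164 (mod 277)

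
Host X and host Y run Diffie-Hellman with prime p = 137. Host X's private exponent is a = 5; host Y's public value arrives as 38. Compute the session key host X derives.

122

Shared key K = 38^5 mod 137.
38^1 ≡ 38 (mod 137)
38^2 = (38^1)^2 ≡ 38^2 = 1444 ≡ 74 (mod 137)
38^4 = (38^2)^2 ≡ 74^2 = 5476 ≡ 133 (mod 137)
38^5 = 38^4 · 38^1 ≡ 133 · 38 ≡ 122 (mod 137).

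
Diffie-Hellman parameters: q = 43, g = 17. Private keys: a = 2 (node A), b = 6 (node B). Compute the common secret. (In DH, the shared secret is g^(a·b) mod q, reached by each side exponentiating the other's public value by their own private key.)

21

Node B sends B = g^b mod q = 17^6 mod 43.
17^1 ≡ 17 (mod 43)
17^2 = (17^1)^2 ≡ 17^2 = 289 ≡ 31 (mod 43)
17^4 = (17^2)^2 ≡ 31^2 = 961 ≡ 15 (mod 43)
17^6 = 17^4 · 17^2 ≡ 15 · 31 ≡ 35 (mod 43).
So B = 35. Node A then computes K = B^a mod q = 35^2 mod 43.
35^1 ≡ 35 (mod 43)
35^2 = (35^1)^2 ≡ 35^2 = 1225 ≡ 21 (mod 43)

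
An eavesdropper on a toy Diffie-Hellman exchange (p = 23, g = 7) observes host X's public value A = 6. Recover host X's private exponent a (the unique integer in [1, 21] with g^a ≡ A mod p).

Try successive powers of 7 modulo 23:
7^1 ≡ 7
7^2 ≡ 3
7^3 ≡ 21
7^4 ≡ 9
7^5 ≡ 17
7^6 ≡ 4
7^7 ≡ 5
7^8 ≡ 12
7^9 ≡ 15
7^10 ≡ 13
7^11 ≡ 22
7^12 ≡ 16
7^13 ≡ 20
7^14 ≡ 2
7^15 ≡ 14
7^16 ≡ 6
Found: a = 16.

16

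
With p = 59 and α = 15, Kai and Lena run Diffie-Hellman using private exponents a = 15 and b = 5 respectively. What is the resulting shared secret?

35

Kai sends A = α^a mod p = 15^15 mod 59.
15^1 ≡ 15 (mod 59)
15^2 = (15^1)^2 ≡ 15^2 = 225 ≡ 48 (mod 59)
15^4 = (15^2)^2 ≡ 48^2 = 2304 ≡ 3 (mod 59)
15^8 = (15^4)^2 ≡ 3^2 = 9 ≡ 9 (mod 59)
15^15 = 15^8 · 15^4 · 15^2 · 15^1 ≡ 9 · 3 · 48 · 15 ≡ 29 (mod 59).
So A = 29. Lena then computes K = A^b mod p = 29^5 mod 59.
29^1 ≡ 29 (mod 59)
29^2 = (29^1)^2 ≡ 29^2 = 841 ≡ 15 (mod 59)
29^4 = (29^2)^2 ≡ 15^2 = 225 ≡ 48 (mod 59)
29^5 = 29^4 · 29^1 ≡ 48 · 29 ≡ 35 (mod 59).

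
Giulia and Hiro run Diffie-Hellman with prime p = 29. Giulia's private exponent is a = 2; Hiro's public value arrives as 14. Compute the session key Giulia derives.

22

Shared key K = 14^2 mod 29.
14^1 ≡ 14 (mod 29)
14^2 = (14^1)^2 ≡ 14^2 = 196 ≡ 22 (mod 29)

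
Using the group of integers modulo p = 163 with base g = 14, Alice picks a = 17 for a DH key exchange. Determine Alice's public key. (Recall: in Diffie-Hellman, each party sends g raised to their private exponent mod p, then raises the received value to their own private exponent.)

91

Public value = 14^17 mod 163.
14^1 ≡ 14 (mod 163)
14^2 = (14^1)^2 ≡ 14^2 = 196 ≡ 33 (mod 163)
14^4 = (14^2)^2 ≡ 33^2 = 1089 ≡ 111 (mod 163)
14^8 = (14^4)^2 ≡ 111^2 = 12321 ≡ 96 (mod 163)
14^16 = (14^8)^2 ≡ 96^2 = 9216 ≡ 88 (mod 163)
14^17 = 14^16 · 14^1 ≡ 88 · 14 ≡ 91 (mod 163).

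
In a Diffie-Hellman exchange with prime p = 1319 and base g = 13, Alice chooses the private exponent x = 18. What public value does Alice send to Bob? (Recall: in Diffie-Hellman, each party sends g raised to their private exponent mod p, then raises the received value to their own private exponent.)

2

Public value = 13^18 (mod 1319).
13^1 ≡ 13 (mod 1319)
13^2 = (13^1)^2 ≡ 13^2 = 169 ≡ 169 (mod 1319)
13^4 = (13^2)^2 ≡ 169^2 = 28561 ≡ 862 (mod 1319)
13^8 = (13^4)^2 ≡ 862^2 = 743044 ≡ 447 (mod 1319)
13^16 = (13^8)^2 ≡ 447^2 = 199809 ≡ 640 (mod 1319)
13^18 = 13^16 · 13^2 ≡ 640 · 169 ≡ 2 (mod 1319).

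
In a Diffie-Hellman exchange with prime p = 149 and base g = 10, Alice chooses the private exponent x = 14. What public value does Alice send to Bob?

47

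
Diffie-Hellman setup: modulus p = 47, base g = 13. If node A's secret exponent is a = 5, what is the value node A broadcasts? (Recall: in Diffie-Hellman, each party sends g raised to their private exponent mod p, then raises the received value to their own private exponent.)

Public value = 13^5 (mod 47).
13^1 ≡ 13 (mod 47)
13^2 = (13^1)^2 ≡ 13^2 = 169 ≡ 28 (mod 47)
13^4 = (13^2)^2 ≡ 28^2 = 784 ≡ 32 (mod 47)
13^5 = 13^4 · 13^1 ≡ 32 · 13 ≡ 40 (mod 47).

40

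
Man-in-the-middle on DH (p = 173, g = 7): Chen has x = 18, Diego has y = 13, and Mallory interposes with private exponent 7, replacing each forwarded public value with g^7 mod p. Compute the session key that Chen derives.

Chen receives Mallory's public value M = 7^7 mod 173 instead of the honest one.
7^1 ≡ 7 (mod 173)
7^2 = (7^1)^2 ≡ 7^2 = 49 ≡ 49 (mod 173)
7^4 = (7^2)^2 ≡ 49^2 = 2401 ≡ 152 (mod 173)
7^7 = 7^4 · 7^2 · 7^1 ≡ 152 · 49 · 7 ≡ 63 (mod 173).
So M = 63. Chen computes K = M^18 mod 173.
63^1 ≡ 63 (mod 173)
63^2 = (63^1)^2 ≡ 63^2 = 3969 ≡ 163 (mod 173)
63^4 = (63^2)^2 ≡ 163^2 = 26569 ≡ 100 (mod 173)
63^8 = (63^4)^2 ≡ 100^2 = 10000 ≡ 139 (mod 173)
63^16 = (63^8)^2 ≡ 139^2 = 19321 ≡ 118 (mod 173)
63^18 = 63^16 · 63^2 ≡ 118 · 163 ≡ 31 (mod 173).

31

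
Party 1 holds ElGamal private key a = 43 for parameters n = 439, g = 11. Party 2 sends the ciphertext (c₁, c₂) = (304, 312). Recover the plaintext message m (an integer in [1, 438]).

Shared mask s = c₁^a mod n = 304^43 mod 439.
304^1 ≡ 304 (mod 439)
304^2 = (304^1)^2 ≡ 304^2 = 92416 ≡ 226 (mod 439)
304^4 = (304^2)^2 ≡ 226^2 = 51076 ≡ 152 (mod 439)
304^8 = (304^4)^2 ≡ 152^2 = 23104 ≡ 276 (mod 439)
304^16 = (304^8)^2 ≡ 276^2 = 76176 ≡ 229 (mod 439)
304^32 = (304^16)^2 ≡ 229^2 = 52441 ≡ 200 (mod 439)
304^43 = 304^32 · 304^8 · 304^2 · 304^1 ≡ 200 · 276 · 226 · 304 ≡ 382 (mod 439).
So s = 382; s⁻¹ ≡ 77 (mod 439).
m = c₂ · s⁻¹ mod 439 = 312 · 77 mod 439 = 318.

318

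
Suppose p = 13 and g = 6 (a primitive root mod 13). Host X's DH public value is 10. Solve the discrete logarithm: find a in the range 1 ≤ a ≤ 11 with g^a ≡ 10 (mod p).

Try successive powers of 6 modulo 13:
6^1 ≡ 6
6^2 ≡ 10
Found: a = 2.

2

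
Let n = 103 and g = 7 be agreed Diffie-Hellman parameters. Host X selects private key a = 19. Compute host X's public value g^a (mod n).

91

Public value = 7^19 (mod 103).
7^1 ≡ 7 (mod 103)
7^2 = (7^1)^2 ≡ 7^2 = 49 ≡ 49 (mod 103)
7^4 = (7^2)^2 ≡ 49^2 = 2401 ≡ 32 (mod 103)
7^8 = (7^4)^2 ≡ 32^2 = 1024 ≡ 97 (mod 103)
7^16 = (7^8)^2 ≡ 97^2 = 9409 ≡ 36 (mod 103)
7^19 = 7^16 · 7^2 · 7^1 ≡ 36 · 49 · 7 ≡ 91 (mod 103).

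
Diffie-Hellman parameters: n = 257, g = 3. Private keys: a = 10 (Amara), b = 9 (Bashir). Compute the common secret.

Amara sends A = g^a mod n = 3^10 mod 257.
3^1 ≡ 3 (mod 257)
3^2 = (3^1)^2 ≡ 3^2 = 9 ≡ 9 (mod 257)
3^4 = (3^2)^2 ≡ 9^2 = 81 ≡ 81 (mod 257)
3^8 = (3^4)^2 ≡ 81^2 = 6561 ≡ 136 (mod 257)
3^10 = 3^8 · 3^2 ≡ 136 · 9 ≡ 196 (mod 257).
So A = 196. Bashir then computes K = A^b mod n = 196^9 mod 257.
196^1 ≡ 196 (mod 257)
196^2 = (196^1)^2 ≡ 196^2 = 38416 ≡ 123 (mod 257)
196^4 = (196^2)^2 ≡ 123^2 = 15129 ≡ 223 (mod 257)
196^8 = (196^4)^2 ≡ 223^2 = 49729 ≡ 128 (mod 257)
196^9 = 196^8 · 196^1 ≡ 128 · 196 ≡ 159 (mod 257).

159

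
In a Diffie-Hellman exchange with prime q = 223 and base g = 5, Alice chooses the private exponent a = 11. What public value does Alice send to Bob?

45

Public value = 5^{11} \pmod{223}.
5^1 ≡ 5 (mod 223)
5^2 = (5^1)^2 ≡ 5^2 = 25 ≡ 25 (mod 223)
5^4 = (5^2)^2 ≡ 25^2 = 625 ≡ 179 (mod 223)
5^8 = (5^4)^2 ≡ 179^2 = 32041 ≡ 152 (mod 223)
5^11 = 5^8 · 5^2 · 5^1 ≡ 152 · 25 · 5 ≡ 45 (mod 223).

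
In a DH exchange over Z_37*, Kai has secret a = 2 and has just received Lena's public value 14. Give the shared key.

11

Shared key K = 14^2 mod 37.
14^1 ≡ 14 (mod 37)
14^2 = (14^1)^2 ≡ 14^2 = 196 ≡ 11 (mod 37)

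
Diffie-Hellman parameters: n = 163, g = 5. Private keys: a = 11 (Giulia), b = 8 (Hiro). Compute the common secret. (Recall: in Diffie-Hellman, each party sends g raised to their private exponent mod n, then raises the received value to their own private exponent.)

115

Hiro sends B = g^b mod n = 5^8 mod 163.
5^1 ≡ 5 (mod 163)
5^2 = (5^1)^2 ≡ 5^2 = 25 ≡ 25 (mod 163)
5^4 = (5^2)^2 ≡ 25^2 = 625 ≡ 136 (mod 163)
5^8 = (5^4)^2 ≡ 136^2 = 18496 ≡ 77 (mod 163)
So B = 77. Giulia then computes K = B^a mod n = 77^11 mod 163.
77^1 ≡ 77 (mod 163)
77^2 = (77^1)^2 ≡ 77^2 = 5929 ≡ 61 (mod 163)
77^4 = (77^2)^2 ≡ 61^2 = 3721 ≡ 135 (mod 163)
77^8 = (77^4)^2 ≡ 135^2 = 18225 ≡ 132 (mod 163)
77^11 = 77^8 · 77^2 · 77^1 ≡ 132 · 61 · 77 ≡ 115 (mod 163).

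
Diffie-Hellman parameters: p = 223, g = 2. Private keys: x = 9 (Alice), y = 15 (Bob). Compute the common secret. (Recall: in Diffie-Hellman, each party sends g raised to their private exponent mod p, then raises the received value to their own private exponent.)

Alice sends A = g^x mod p = 2^9 mod 223.
2^1 ≡ 2 (mod 223)
2^2 = (2^1)^2 ≡ 2^2 = 4 ≡ 4 (mod 223)
2^4 = (2^2)^2 ≡ 4^2 = 16 ≡ 16 (mod 223)
2^8 = (2^4)^2 ≡ 16^2 = 256 ≡ 33 (mod 223)
2^9 = 2^8 · 2^1 ≡ 33 · 2 ≡ 66 (mod 223).
So A = 66. Bob then computes K = A^y mod p = 66^15 mod 223.
66^1 ≡ 66 (mod 223)
66^2 = (66^1)^2 ≡ 66^2 = 4356 ≡ 119 (mod 223)
66^4 = (66^2)^2 ≡ 119^2 = 14161 ≡ 112 (mod 223)
66^8 = (66^4)^2 ≡ 112^2 = 12544 ≡ 56 (mod 223)
66^15 = 66^8 · 66^4 · 66^2 · 66^1 ≡ 56 · 112 · 119 · 66 ≡ 34 (mod 223).

34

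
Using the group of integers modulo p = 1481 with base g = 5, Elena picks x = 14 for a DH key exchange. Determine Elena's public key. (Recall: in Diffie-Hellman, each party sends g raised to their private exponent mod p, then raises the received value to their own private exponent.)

653

Public value = 5^14 (mod 1481).
5^1 ≡ 5 (mod 1481)
5^2 = (5^1)^2 ≡ 5^2 = 25 ≡ 25 (mod 1481)
5^4 = (5^2)^2 ≡ 25^2 = 625 ≡ 625 (mod 1481)
5^8 = (5^4)^2 ≡ 625^2 = 390625 ≡ 1122 (mod 1481)
5^14 = 5^8 · 5^4 · 5^2 ≡ 1122 · 625 · 25 ≡ 653 (mod 1481).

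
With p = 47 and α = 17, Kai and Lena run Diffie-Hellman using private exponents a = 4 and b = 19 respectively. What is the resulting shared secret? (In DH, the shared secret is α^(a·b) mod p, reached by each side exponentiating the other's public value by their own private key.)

Lena sends B = α^b mod p = 17^19 mod 47.
17^1 ≡ 17 (mod 47)
17^2 = (17^1)^2 ≡ 17^2 = 289 ≡ 7 (mod 47)
17^4 = (17^2)^2 ≡ 7^2 = 49 ≡ 2 (mod 47)
17^8 = (17^4)^2 ≡ 2^2 = 4 ≡ 4 (mod 47)
17^16 = (17^8)^2 ≡ 4^2 = 16 ≡ 16 (mod 47)
17^19 = 17^16 · 17^2 · 17^1 ≡ 16 · 7 · 17 ≡ 24 (mod 47).
So B = 24. Kai then computes K = B^a mod p = 24^4 mod 47.
24^1 ≡ 24 (mod 47)
24^2 = (24^1)^2 ≡ 24^2 = 576 ≡ 12 (mod 47)
24^4 = (24^2)^2 ≡ 12^2 = 144 ≡ 3 (mod 47)

3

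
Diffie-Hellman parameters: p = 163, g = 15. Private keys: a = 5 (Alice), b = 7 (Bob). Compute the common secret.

Alice sends A = g^a mod p = 15^5 mod 163.
15^1 ≡ 15 (mod 163)
15^2 = (15^1)^2 ≡ 15^2 = 225 ≡ 62 (mod 163)
15^4 = (15^2)^2 ≡ 62^2 = 3844 ≡ 95 (mod 163)
15^5 = 15^4 · 15^1 ≡ 95 · 15 ≡ 121 (mod 163).
So A = 121. Bob then computes K = A^b mod p = 121^7 mod 163.
121^1 ≡ 121 (mod 163)
121^2 = (121^1)^2 ≡ 121^2 = 14641 ≡ 134 (mod 163)
121^4 = (121^2)^2 ≡ 134^2 = 17956 ≡ 26 (mod 163)
121^7 = 121^4 · 121^2 · 121^1 ≡ 26 · 134 · 121 ≡ 46 (mod 163).

46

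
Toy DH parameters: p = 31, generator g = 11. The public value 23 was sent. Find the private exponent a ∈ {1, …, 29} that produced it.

9

Try successive powers of 11 modulo 31:
11^1 ≡ 11
11^2 ≡ 28
11^3 ≡ 29
11^4 ≡ 9
11^5 ≡ 6
11^6 ≡ 4
11^7 ≡ 13
11^8 ≡ 19
11^9 ≡ 23
Found: a = 9.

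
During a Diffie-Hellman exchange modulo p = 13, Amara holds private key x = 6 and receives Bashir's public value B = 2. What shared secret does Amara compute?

12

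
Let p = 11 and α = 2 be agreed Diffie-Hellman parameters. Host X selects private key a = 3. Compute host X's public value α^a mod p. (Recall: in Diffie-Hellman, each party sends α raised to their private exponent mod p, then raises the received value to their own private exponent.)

8

Public value = 2^3 mod 11.
2^1 ≡ 2 (mod 11)
2^2 = (2^1)^2 ≡ 2^2 = 4 ≡ 4 (mod 11)
2^3 = 2^2 · 2^1 ≡ 4 · 2 ≡ 8 (mod 11).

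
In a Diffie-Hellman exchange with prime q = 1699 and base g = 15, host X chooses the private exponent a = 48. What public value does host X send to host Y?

Public value = 15^48 mod 1699.
15^1 ≡ 15 (mod 1699)
15^2 = (15^1)^2 ≡ 15^2 = 225 ≡ 225 (mod 1699)
15^4 = (15^2)^2 ≡ 225^2 = 50625 ≡ 1354 (mod 1699)
15^8 = (15^4)^2 ≡ 1354^2 = 1833316 ≡ 95 (mod 1699)
15^16 = (15^8)^2 ≡ 95^2 = 9025 ≡ 530 (mod 1699)
15^32 = (15^16)^2 ≡ 530^2 = 280900 ≡ 565 (mod 1699)
15^48 = 15^32 · 15^16 ≡ 565 · 530 ≡ 426 (mod 1699).

426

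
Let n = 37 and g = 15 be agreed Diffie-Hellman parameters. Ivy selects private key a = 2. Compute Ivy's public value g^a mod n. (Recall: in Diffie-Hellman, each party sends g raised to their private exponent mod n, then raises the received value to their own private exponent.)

3

Public value = 15^2 mod 37.
15^1 ≡ 15 (mod 37)
15^2 = (15^1)^2 ≡ 15^2 = 225 ≡ 3 (mod 37)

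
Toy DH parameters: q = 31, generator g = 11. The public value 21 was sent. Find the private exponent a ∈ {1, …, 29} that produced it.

13

Try successive powers of 11 modulo 31:
11^1 ≡ 11
11^2 ≡ 28
11^3 ≡ 29
11^4 ≡ 9
11^5 ≡ 6
11^6 ≡ 4
11^7 ≡ 13
11^8 ≡ 19
11^9 ≡ 23
11^10 ≡ 5
11^11 ≡ 24
11^12 ≡ 16
11^13 ≡ 21
Found: a = 13.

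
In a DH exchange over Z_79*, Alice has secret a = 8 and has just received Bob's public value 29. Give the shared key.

36

Shared key K = 29^8 mod 79.
29^1 ≡ 29 (mod 79)
29^2 = (29^1)^2 ≡ 29^2 = 841 ≡ 51 (mod 79)
29^4 = (29^2)^2 ≡ 51^2 = 2601 ≡ 73 (mod 79)
29^8 = (29^4)^2 ≡ 73^2 = 5329 ≡ 36 (mod 79)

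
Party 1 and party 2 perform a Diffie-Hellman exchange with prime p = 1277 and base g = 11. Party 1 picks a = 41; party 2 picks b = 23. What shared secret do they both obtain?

Party 2 sends B = g^b mod p = 11^23 mod 1277.
11^1 ≡ 11 (mod 1277)
11^2 = (11^1)^2 ≡ 11^2 = 121 ≡ 121 (mod 1277)
11^4 = (11^2)^2 ≡ 121^2 = 14641 ≡ 594 (mod 1277)
11^8 = (11^4)^2 ≡ 594^2 = 352836 ≡ 384 (mod 1277)
11^16 = (11^8)^2 ≡ 384^2 = 147456 ≡ 601 (mod 1277)
11^23 = 11^16 · 11^4 · 11^2 · 11^1 ≡ 601 · 594 · 121 · 11 ≡ 84 (mod 1277).
So B = 84. Party 1 then computes K = B^a mod p = 84^41 mod 1277.
84^1 ≡ 84 (mod 1277)
84^2 = (84^1)^2 ≡ 84^2 = 7056 ≡ 671 (mod 1277)
84^4 = (84^2)^2 ≡ 671^2 = 450241 ≡ 737 (mod 1277)
84^8 = (84^4)^2 ≡ 737^2 = 543169 ≡ 444 (mod 1277)
84^16 = (84^8)^2 ≡ 444^2 = 197136 ≡ 478 (mod 1277)
84^32 = (84^16)^2 ≡ 478^2 = 228484 ≡ 1178 (mod 1277)
84^41 = 84^32 · 84^8 · 84^1 ≡ 1178 · 444 · 84 ≡ 780 (mod 1277).

780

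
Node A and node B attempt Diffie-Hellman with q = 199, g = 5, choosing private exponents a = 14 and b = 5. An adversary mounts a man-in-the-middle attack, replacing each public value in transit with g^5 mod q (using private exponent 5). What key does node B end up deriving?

116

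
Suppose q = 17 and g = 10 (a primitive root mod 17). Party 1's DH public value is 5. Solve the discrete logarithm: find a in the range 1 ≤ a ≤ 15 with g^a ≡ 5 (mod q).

Try successive powers of 10 modulo 17:
10^1 ≡ 10
10^2 ≡ 15
10^3 ≡ 14
10^4 ≡ 4
10^5 ≡ 6
10^6 ≡ 9
10^7 ≡ 5
Found: a = 7.

7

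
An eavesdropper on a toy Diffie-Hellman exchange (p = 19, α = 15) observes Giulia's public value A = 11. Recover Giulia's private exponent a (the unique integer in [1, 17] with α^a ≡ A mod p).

6

Try successive powers of 15 modulo 19:
15^1 ≡ 15
15^2 ≡ 16
15^3 ≡ 12
15^4 ≡ 9
15^5 ≡ 2
15^6 ≡ 11
Found: a = 6.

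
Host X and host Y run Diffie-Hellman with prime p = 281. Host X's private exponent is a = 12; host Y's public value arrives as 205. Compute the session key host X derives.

277

Shared key K = 205^12 mod 281.
205^1 ≡ 205 (mod 281)
205^2 = (205^1)^2 ≡ 205^2 = 42025 ≡ 156 (mod 281)
205^4 = (205^2)^2 ≡ 156^2 = 24336 ≡ 170 (mod 281)
205^8 = (205^4)^2 ≡ 170^2 = 28900 ≡ 238 (mod 281)
205^12 = 205^8 · 205^4 ≡ 238 · 170 ≡ 277 (mod 281).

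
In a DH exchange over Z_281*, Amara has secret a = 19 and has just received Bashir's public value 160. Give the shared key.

56

Shared key K = 160^19 mod 281.
160^1 ≡ 160 (mod 281)
160^2 = (160^1)^2 ≡ 160^2 = 25600 ≡ 29 (mod 281)
160^4 = (160^2)^2 ≡ 29^2 = 841 ≡ 279 (mod 281)
160^8 = (160^4)^2 ≡ 279^2 = 77841 ≡ 4 (mod 281)
160^16 = (160^8)^2 ≡ 4^2 = 16 ≡ 16 (mod 281)
160^19 = 160^16 · 160^2 · 160^1 ≡ 16 · 29 · 160 ≡ 56 (mod 281).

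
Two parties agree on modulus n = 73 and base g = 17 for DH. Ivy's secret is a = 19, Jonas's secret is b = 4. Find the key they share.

Ivy sends A = g^a mod n = 17^19 mod 73.
17^1 ≡ 17 (mod 73)
17^2 = (17^1)^2 ≡ 17^2 = 289 ≡ 70 (mod 73)
17^4 = (17^2)^2 ≡ 70^2 = 4900 ≡ 9 (mod 73)
17^8 = (17^4)^2 ≡ 9^2 = 81 ≡ 8 (mod 73)
17^16 = (17^8)^2 ≡ 8^2 = 64 ≡ 64 (mod 73)
17^19 = 17^16 · 17^2 · 17^1 ≡ 64 · 70 · 17 ≡ 21 (mod 73).
So A = 21. Jonas then computes K = A^b mod n = 21^4 mod 73.
21^1 ≡ 21 (mod 73)
21^2 = (21^1)^2 ≡ 21^2 = 441 ≡ 3 (mod 73)
21^4 = (21^2)^2 ≡ 3^2 = 9 ≡ 9 (mod 73)

9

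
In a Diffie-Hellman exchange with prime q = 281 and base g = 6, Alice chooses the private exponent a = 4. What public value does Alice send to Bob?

Public value = 6^4 mod 281.
6^1 ≡ 6 (mod 281)
6^2 = (6^1)^2 ≡ 6^2 = 36 ≡ 36 (mod 281)
6^4 = (6^2)^2 ≡ 36^2 = 1296 ≡ 172 (mod 281)

172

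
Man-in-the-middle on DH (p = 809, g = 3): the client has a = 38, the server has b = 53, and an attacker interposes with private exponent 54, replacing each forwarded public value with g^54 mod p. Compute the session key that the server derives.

213

The server receives an attacker's public value M = 3^54 mod 809 instead of the honest one.
3^1 ≡ 3 (mod 809)
3^2 = (3^1)^2 ≡ 3^2 = 9 ≡ 9 (mod 809)
3^4 = (3^2)^2 ≡ 9^2 = 81 ≡ 81 (mod 809)
3^8 = (3^4)^2 ≡ 81^2 = 6561 ≡ 89 (mod 809)
3^16 = (3^8)^2 ≡ 89^2 = 7921 ≡ 640 (mod 809)
3^32 = (3^16)^2 ≡ 640^2 = 409600 ≡ 246 (mod 809)
3^54 = 3^32 · 3^16 · 3^4 · 3^2 ≡ 246 · 640 · 81 · 9 ≡ 121 (mod 809).
So M = 121. The server computes K = M^53 mod 809.
121^1 ≡ 121 (mod 809)
121^2 = (121^1)^2 ≡ 121^2 = 14641 ≡ 79 (mod 809)
121^4 = (121^2)^2 ≡ 79^2 = 6241 ≡ 578 (mod 809)
121^8 = (121^4)^2 ≡ 578^2 = 334084 ≡ 776 (mod 809)
121^16 = (121^8)^2 ≡ 776^2 = 602176 ≡ 280 (mod 809)
121^32 = (121^16)^2 ≡ 280^2 = 78400 ≡ 736 (mod 809)
121^53 = 121^32 · 121^16 · 121^4 · 121^1 ≡ 736 · 280 · 578 · 121 ≡ 213 (mod 809).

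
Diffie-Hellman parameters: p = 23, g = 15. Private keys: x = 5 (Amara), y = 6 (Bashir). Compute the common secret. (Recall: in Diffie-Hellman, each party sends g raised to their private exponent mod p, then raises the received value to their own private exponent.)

4

Bashir sends B = g^y mod p = 15^6 mod 23.
15^1 ≡ 15 (mod 23)
15^2 = (15^1)^2 ≡ 15^2 = 225 ≡ 18 (mod 23)
15^4 = (15^2)^2 ≡ 18^2 = 324 ≡ 2 (mod 23)
15^6 = 15^4 · 15^2 ≡ 2 · 18 ≡ 13 (mod 23).
So B = 13. Amara then computes K = B^x mod p = 13^5 mod 23.
13^1 ≡ 13 (mod 23)
13^2 = (13^1)^2 ≡ 13^2 = 169 ≡ 8 (mod 23)
13^4 = (13^2)^2 ≡ 8^2 = 64 ≡ 18 (mod 23)
13^5 = 13^4 · 13^1 ≡ 18 · 13 ≡ 4 (mod 23).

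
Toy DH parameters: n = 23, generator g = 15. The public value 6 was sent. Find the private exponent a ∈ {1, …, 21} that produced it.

14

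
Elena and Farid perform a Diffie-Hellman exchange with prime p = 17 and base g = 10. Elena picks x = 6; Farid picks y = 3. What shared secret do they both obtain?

15

Elena sends A = g^x mod p = 10^6 mod 17.
10^1 ≡ 10 (mod 17)
10^2 = (10^1)^2 ≡ 10^2 = 100 ≡ 15 (mod 17)
10^4 = (10^2)^2 ≡ 15^2 = 225 ≡ 4 (mod 17)
10^6 = 10^4 · 10^2 ≡ 4 · 15 ≡ 9 (mod 17).
So A = 9. Farid then computes K = A^y mod p = 9^3 mod 17.
9^1 ≡ 9 (mod 17)
9^2 = (9^1)^2 ≡ 9^2 = 81 ≡ 13 (mod 17)
9^3 = 9^2 · 9^1 ≡ 13 · 9 ≡ 15 (mod 17).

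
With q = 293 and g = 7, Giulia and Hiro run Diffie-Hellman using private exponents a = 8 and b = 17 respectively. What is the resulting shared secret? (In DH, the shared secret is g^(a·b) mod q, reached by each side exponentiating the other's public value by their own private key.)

Giulia sends A = g^a mod q = 7^8 mod 293.
7^1 ≡ 7 (mod 293)
7^2 = (7^1)^2 ≡ 7^2 = 49 ≡ 49 (mod 293)
7^4 = (7^2)^2 ≡ 49^2 = 2401 ≡ 57 (mod 293)
7^8 = (7^4)^2 ≡ 57^2 = 3249 ≡ 26 (mod 293)
So A = 26. Hiro then computes K = A^b mod q = 26^17 mod 293.
26^1 ≡ 26 (mod 293)
26^2 = (26^1)^2 ≡ 26^2 = 676 ≡ 90 (mod 293)
26^4 = (26^2)^2 ≡ 90^2 = 8100 ≡ 189 (mod 293)
26^8 = (26^4)^2 ≡ 189^2 = 35721 ≡ 268 (mod 293)
26^16 = (26^8)^2 ≡ 268^2 = 71824 ≡ 39 (mod 293)
26^17 = 26^16 · 26^1 ≡ 39 · 26 ≡ 135 (mod 293).

135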